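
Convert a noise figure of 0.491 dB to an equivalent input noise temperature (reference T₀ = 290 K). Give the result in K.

34.7 K

F = 10^(0.491/10) = 1.1197
T_e = (F − 1)·T₀ = (1.1197 − 1) × 290 = 34.7 K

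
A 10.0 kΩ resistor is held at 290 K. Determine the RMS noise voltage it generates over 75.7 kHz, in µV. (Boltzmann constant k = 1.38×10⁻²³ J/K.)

3.48 µV

V_n = √(4kTRB)
4kTRB = 4 × 1.38×10⁻²³ × 290 × 1.00×10⁴ × 7.57×10⁴ = 1.21×10⁻¹¹ V²
V_n = √(1.21×10⁻¹¹) = 3.48×10⁻⁶ V = 3.48 µV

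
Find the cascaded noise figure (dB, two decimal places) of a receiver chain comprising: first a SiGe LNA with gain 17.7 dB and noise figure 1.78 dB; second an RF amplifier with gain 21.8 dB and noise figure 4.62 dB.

1.87 dB

Convert to linear (a loss of L dB is a gain of −L dB): F_i = 10^(NF_i/10), G_i = 10^(G_i,dB/10)
  Stage 1: F_1 = 10^(1.78/10) = 1.507, G_1 = 10^(17.7/10) = 58.88
  Stage 2: F_2 = 10^(4.62/10) = 2.897, G_2 = 10^(21.8/10) = 151.4
Friis cascade:
  F = 1.507 + (2.897 − 1)/58.88 = 1.539
NF = 10 log₁₀(1.539) = 1.87 dB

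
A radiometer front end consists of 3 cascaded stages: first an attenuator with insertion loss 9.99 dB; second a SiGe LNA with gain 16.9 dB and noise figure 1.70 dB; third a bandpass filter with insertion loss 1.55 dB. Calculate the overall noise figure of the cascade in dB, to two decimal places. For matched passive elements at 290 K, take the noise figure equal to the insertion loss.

11.72 dB

Convert to linear (a loss of L dB is a gain of −L dB): F_i = 10^(NF_i/10), G_i = 10^(G_i,dB/10)
  Stage 1: F_1 = 10^(9.99/10) = 9.977, G_1 = 10^(−9.99/10) = 0.1002
  Stage 2: F_2 = 10^(1.70/10) = 1.479, G_2 = 10^(16.9/10) = 48.98
  Stage 3: F_3 = 10^(1.55/10) = 1.429, G_3 = 10^(−1.55/10) = 0.6998
Friis cascade:
  F = 9.977 + (1.479 − 1)/0.1002 + (1.429 − 1)/4.909 = 14.84
NF = 10 log₁₀(14.84) = 11.72 dB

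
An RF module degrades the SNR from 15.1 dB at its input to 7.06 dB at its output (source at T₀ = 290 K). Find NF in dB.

8.04 dB

NF (dB) = SNR_in(dB) − SNR_out(dB) when the source is at T₀
NF = 15.1 − 7.06 = 8.04 dB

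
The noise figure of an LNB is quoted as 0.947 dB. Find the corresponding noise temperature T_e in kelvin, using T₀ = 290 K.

70.7 K

F = 10^(0.947/10) = 1.24366
T_e = (F − 1)·T₀ = (1.24366 − 1) × 290 = 70.7 K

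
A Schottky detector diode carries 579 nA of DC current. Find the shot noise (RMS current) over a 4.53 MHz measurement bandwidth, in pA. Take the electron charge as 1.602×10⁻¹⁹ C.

I_n = √(2qI·B)
2qI·B = 2 × 1.602×10⁻¹⁹ × 5.79×10⁻⁷ × 4.53×10⁶ = 8.40×10⁻¹⁹ A²
I_n = √(8.40×10⁻¹⁹) = 9.17×10⁻¹⁰ A = 917 pA

917 pA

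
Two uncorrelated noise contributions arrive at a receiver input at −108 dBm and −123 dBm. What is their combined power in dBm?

Convert to linear, add, convert back:
P₁ = 1.58×10⁻¹⁴ W, P₂ = 5.01×10⁻¹⁶ W
P_tot = 1.64×10⁻¹⁴ W → 10 log₁₀(P_tot / 10⁻³) = −107.9 dBm

−107.9 dBm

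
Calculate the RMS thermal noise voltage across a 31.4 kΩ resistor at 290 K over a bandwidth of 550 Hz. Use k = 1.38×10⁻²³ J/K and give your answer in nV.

526 nV

V_n = √(4kTRB)
4kTRB = 4 × 1.38×10⁻²³ × 290 × 3.14×10⁴ × 5.50×10² = 2.76×10⁻¹³ V²
V_n = √(2.76×10⁻¹³) = 5.26×10⁻⁷ V = 526 nV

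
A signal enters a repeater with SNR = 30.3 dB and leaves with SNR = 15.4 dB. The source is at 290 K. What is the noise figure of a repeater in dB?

NF (dB) = SNR_in(dB) − SNR_out(dB) when the source is at T₀
NF = 30.3 − 15.4 = 14.9 dB

14.9 dB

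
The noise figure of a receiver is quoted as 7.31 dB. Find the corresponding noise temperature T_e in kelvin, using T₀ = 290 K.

1271 K

F = 10^(7.31/10) = 5.3827
T_e = (F − 1)·T₀ = (5.3827 − 1) × 290 = 1271 K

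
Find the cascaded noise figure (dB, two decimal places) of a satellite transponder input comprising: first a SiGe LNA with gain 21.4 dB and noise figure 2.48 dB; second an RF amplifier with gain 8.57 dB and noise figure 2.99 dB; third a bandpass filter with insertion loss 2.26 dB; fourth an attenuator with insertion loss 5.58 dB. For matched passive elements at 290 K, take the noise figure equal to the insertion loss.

2.51 dB

Convert to linear (a loss of L dB is a gain of −L dB): F_i = 10^(NF_i/10), G_i = 10^(G_i,dB/10)
  Stage 1: F_1 = 10^(2.48/10) = 1.770, G_1 = 10^(21.4/10) = 138.0
  Stage 2: F_2 = 10^(2.99/10) = 1.991, G_2 = 10^(8.57/10) = 7.194
  Stage 3: F_3 = 10^(2.26/10) = 1.683, G_3 = 10^(−2.26/10) = 0.5943
  Stage 4: F_4 = 10^(5.58/10) = 3.614, G_4 = 10^(−5.58/10) = 0.2767
Friis cascade:
  F = 1.770 + (1.991 − 1)/138.0 + (1.683 − 1)/993.1 + (3.614 − 1)/590.2 = 1.782
NF = 10 log₁₀(1.782) = 2.51 dB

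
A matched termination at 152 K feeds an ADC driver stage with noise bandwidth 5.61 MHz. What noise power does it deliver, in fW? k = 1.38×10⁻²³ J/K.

11.8 fW

P_n = kTB = 1.38×10⁻²³ × 152 × 5.61×10⁶ = 1.18×10⁻¹⁴ W = 11.8 fW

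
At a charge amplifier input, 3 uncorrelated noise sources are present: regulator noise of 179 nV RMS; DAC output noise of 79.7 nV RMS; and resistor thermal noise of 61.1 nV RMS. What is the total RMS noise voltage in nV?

205 nV

Uncorrelated sources add in power (mean-square): V_tot = √(ΣV_i²)
V_tot = √[(1.79×10⁻⁷)² + (7.97×10⁻⁸)² + (6.11×10⁻⁸)²] = 2.05×10⁻⁷ V = 205 nV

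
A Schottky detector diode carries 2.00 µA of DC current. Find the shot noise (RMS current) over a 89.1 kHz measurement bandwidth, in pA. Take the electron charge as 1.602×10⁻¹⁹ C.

I_n = √(2qI·B)
2qI·B = 2 × 1.602×10⁻¹⁹ × 2.00×10⁻⁶ × 8.91×10⁴ = 5.71×10⁻²⁰ A²
I_n = √(5.71×10⁻²⁰) = 2.39×10⁻¹⁰ A = 239 pA

239 pA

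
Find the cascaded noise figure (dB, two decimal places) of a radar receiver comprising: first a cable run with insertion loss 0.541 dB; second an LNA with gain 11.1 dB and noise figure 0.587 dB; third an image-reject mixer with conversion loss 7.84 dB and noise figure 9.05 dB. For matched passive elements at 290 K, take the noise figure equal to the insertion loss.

Convert to linear (a loss of L dB is a gain of −L dB): F_i = 10^(NF_i/10), G_i = 10^(G_i,dB/10)
  Stage 1: F_1 = 10^(0.541/10) = 1.133, G_1 = 10^(−0.541/10) = 0.8829
  Stage 2: F_2 = 10^(0.587/10) = 1.145, G_2 = 10^(11.1/10) = 12.88
  Stage 3: F_3 = 10^(9.05/10) = 8.035, G_3 = 10^(−7.84/10) = 0.1644
Friis cascade:
  F = 1.133 + (1.145 − 1)/0.8829 + (8.035 − 1)/11.37 = 1.915
NF = 10 log₁₀(1.915) = 2.82 dB

2.82 dB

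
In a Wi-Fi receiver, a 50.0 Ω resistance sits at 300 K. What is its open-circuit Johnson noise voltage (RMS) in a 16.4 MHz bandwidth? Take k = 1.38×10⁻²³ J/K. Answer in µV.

3.68 µV

V_n = √(4kTRB)
4kTRB = 4 × 1.38×10⁻²³ × 300 × 5.00×10¹ × 1.64×10⁷ = 1.36×10⁻¹¹ V²
V_n = √(1.36×10⁻¹¹) = 3.68×10⁻⁶ V = 3.68 µV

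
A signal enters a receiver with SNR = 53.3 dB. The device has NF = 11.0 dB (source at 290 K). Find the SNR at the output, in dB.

By definition F = SNR_in/SNR_out, so in dB: SNR_out = SNR_in − NF
SNR_out = 53.3 − 11.0 = 42.3 dB

42.3 dB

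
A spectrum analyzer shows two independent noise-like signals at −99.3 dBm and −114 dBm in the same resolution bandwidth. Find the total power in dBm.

Convert to linear, add, convert back:
P₁ = 1.17×10⁻¹³ W, P₂ = 3.98×10⁻¹⁵ W
P_tot = 1.21×10⁻¹³ W → 10 log₁₀(P_tot / 10⁻³) = −99.2 dBm

−99.2 dBm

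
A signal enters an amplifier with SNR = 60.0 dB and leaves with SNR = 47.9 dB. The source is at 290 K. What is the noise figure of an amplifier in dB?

NF (dB) = SNR_in(dB) − SNR_out(dB) when the source is at T₀
NF = 60.0 − 47.9 = 12.1 dB

12.1 dB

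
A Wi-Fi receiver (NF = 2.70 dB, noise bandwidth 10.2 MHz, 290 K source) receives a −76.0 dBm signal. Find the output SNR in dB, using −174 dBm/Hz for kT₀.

Noise floor: N = −174 + 10 log₁₀(B) + NF
10 log₁₀(1.02×10⁷) = 70.09 dB
N = −174 + 70.09 + 2.70 = −101.21 dBm
SNR = P_sig − N = −76.0 − (−101.21) = 25.21 dB → 25.2 dB

25.2 dB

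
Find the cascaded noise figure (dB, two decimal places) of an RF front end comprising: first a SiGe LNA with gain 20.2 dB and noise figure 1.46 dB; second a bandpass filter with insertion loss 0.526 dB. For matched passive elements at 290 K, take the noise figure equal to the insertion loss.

Convert to linear (a loss of L dB is a gain of −L dB): F_i = 10^(NF_i/10), G_i = 10^(G_i,dB/10)
  Stage 1: F_1 = 10^(1.46/10) = 1.400, G_1 = 10^(20.2/10) = 104.7
  Stage 2: F_2 = 10^(0.526/10) = 1.129, G_2 = 10^(−0.526/10) = 0.8859
Friis cascade:
  F = 1.400 + (1.129 − 1)/104.7 = 1.401
NF = 10 log₁₀(1.401) = 1.46 dB

1.46 dB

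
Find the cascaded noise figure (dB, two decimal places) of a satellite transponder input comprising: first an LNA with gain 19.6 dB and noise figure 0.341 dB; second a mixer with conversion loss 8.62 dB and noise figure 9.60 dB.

0.68 dB

Convert to linear (a loss of L dB is a gain of −L dB): F_i = 10^(NF_i/10), G_i = 10^(G_i,dB/10)
  Stage 1: F_1 = 10^(0.341/10) = 1.082, G_1 = 10^(19.6/10) = 91.20
  Stage 2: F_2 = 10^(9.60/10) = 9.120, G_2 = 10^(−8.62/10) = 0.1374
Friis cascade:
  F = 1.082 + (9.120 − 1)/91.20 = 1.171
NF = 10 log₁₀(1.171) = 0.68 dB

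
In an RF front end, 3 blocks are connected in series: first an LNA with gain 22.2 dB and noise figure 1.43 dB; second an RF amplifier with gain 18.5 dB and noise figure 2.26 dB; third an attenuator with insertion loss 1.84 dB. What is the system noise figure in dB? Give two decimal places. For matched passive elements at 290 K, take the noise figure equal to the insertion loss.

1.44 dB

Convert to linear (a loss of L dB is a gain of −L dB): F_i = 10^(NF_i/10), G_i = 10^(G_i,dB/10)
  Stage 1: F_1 = 10^(1.43/10) = 1.390, G_1 = 10^(22.2/10) = 166.0
  Stage 2: F_2 = 10^(2.26/10) = 1.683, G_2 = 10^(18.5/10) = 70.79
  Stage 3: F_3 = 10^(1.84/10) = 1.528, G_3 = 10^(−1.84/10) = 0.6546
Friis cascade:
  F = 1.390 + (1.683 − 1)/166.0 + (1.528 − 1)/1.175×10⁴ = 1.394
NF = 10 log₁₀(1.394) = 1.44 dB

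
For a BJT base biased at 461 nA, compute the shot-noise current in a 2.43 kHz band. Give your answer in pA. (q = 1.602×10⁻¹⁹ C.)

18.9 pA

I_n = √(2qI·B)
2qI·B = 2 × 1.602×10⁻¹⁹ × 4.61×10⁻⁷ × 2.43×10³ = 3.59×10⁻²² A²
I_n = √(3.59×10⁻²²) = 1.89×10⁻¹¹ A = 18.9 pA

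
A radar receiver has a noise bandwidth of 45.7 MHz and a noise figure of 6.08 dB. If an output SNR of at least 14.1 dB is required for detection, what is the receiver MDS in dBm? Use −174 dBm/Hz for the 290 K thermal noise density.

−77.2 dBm

Sensitivity = −174 + 10 log₁₀(B) + NF + SNR_min
= −174 + 76.6 + 6.08 + 14.1
= −77.22 dBm → −77.2 dBm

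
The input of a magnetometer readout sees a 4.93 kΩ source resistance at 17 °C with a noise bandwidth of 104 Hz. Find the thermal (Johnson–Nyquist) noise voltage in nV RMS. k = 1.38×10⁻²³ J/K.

T = 17 °C + 273.15 = 290.15 K
V_n = √(4kTRB)
4kTRB = 4 × 1.38×10⁻²³ × 290.15 × 4.93×10³ × 1.04×10² = 8.21×10⁻¹⁵ V²
V_n = √(8.21×10⁻¹⁵) = 9.06×10⁻⁸ V = 90.6 nV

90.6 nV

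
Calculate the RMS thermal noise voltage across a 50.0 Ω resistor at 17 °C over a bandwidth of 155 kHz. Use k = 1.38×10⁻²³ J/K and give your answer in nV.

352 nV

T = 17 °C + 273.15 = 290.15 K
V_n = √(4kTRB)
4kTRB = 4 × 1.38×10⁻²³ × 290.15 × 5.00×10¹ × 1.55×10⁵ = 1.24×10⁻¹³ V²
V_n = √(1.24×10⁻¹³) = 3.52×10⁻⁷ V = 352 nV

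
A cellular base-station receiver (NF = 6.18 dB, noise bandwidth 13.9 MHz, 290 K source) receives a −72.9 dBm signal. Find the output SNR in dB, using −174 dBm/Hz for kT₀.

23.5 dB

Noise floor: N = −174 + 10 log₁₀(B) + NF
10 log₁₀(1.39×10⁷) = 71.43 dB
N = −174 + 71.43 + 6.18 = −96.39 dBm
SNR = P_sig − N = −72.9 − (−96.39) = 23.49 dB → 23.5 dB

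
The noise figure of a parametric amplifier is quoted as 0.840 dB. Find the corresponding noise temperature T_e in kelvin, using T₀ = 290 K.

61.9 K

F = 10^(0.840/10) = 1.21339
T_e = (F − 1)·T₀ = (1.21339 − 1) × 290 = 61.9 K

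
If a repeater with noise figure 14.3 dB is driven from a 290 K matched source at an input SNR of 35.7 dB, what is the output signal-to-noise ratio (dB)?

21.4 dB

By definition F = SNR_in/SNR_out, so in dB: SNR_out = SNR_in − NF
SNR_out = 35.7 − 14.3 = 21.4 dB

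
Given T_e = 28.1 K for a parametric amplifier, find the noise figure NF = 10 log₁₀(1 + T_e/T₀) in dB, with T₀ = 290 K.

F = 1 + T_e/T₀ = 1 + 28.1/290 = 1.0969
NF = 10 log₁₀(1.0969) = 0.402 dB

0.402 dB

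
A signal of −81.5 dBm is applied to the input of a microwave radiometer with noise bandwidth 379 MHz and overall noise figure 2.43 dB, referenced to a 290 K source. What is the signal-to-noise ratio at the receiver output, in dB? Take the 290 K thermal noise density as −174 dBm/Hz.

Noise floor: N = −174 + 10 log₁₀(B) + NF
10 log₁₀(3.79×10⁸) = 85.79 dB
N = −174 + 85.79 + 2.43 = −85.78 dBm
SNR = P_sig − N = −81.5 − (−85.78) = 4.28 dB → 4.3 dB

4.3 dB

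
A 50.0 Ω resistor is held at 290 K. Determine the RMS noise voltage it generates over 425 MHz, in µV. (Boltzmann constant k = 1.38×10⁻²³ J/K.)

V_n = √(4kTRB)
4kTRB = 4 × 1.38×10⁻²³ × 290 × 5.00×10¹ × 4.25×10⁸ = 3.40×10⁻¹⁰ V²
V_n = √(3.40×10⁻¹⁰) = 1.84×10⁻⁵ V = 18.4 µV

18.4 µV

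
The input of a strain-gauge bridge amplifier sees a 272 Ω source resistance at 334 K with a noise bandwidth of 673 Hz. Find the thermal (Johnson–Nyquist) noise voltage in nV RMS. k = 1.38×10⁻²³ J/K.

58.1 nV

V_n = √(4kTRB)
4kTRB = 4 × 1.38×10⁻²³ × 334 × 2.72×10² × 6.73×10² = 3.37×10⁻¹⁵ V²
V_n = √(3.37×10⁻¹⁵) = 5.81×10⁻⁸ V = 58.1 nV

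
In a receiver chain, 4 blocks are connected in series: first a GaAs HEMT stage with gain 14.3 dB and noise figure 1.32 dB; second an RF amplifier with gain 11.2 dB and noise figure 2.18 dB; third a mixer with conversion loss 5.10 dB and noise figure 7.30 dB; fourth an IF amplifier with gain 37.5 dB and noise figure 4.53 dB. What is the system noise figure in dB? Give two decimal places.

Convert to linear (a loss of L dB is a gain of −L dB): F_i = 10^(NF_i/10), G_i = 10^(G_i,dB/10)
  Stage 1: F_1 = 10^(1.32/10) = 1.355, G_1 = 10^(14.3/10) = 26.92
  Stage 2: F_2 = 10^(2.18/10) = 1.652, G_2 = 10^(11.2/10) = 13.18
  Stage 3: F_3 = 10^(7.30/10) = 5.370, G_3 = 10^(−5.10/10) = 0.3090
  Stage 4: F_4 = 10^(4.53/10) = 2.838, G_4 = 10^(37.5/10) = 5623
Friis cascade:
  F = 1.355 + (1.652 − 1)/26.92 + (5.370 − 1)/354.8 + (2.838 − 1)/109.6 = 1.408
NF = 10 log₁₀(1.408) = 1.49 dB

1.49 dB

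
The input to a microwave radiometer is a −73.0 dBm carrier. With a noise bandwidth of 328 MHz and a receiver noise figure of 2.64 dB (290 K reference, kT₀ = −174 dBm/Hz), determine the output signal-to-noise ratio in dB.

Noise floor: N = −174 + 10 log₁₀(B) + NF
10 log₁₀(3.28×10⁸) = 85.16 dB
N = −174 + 85.16 + 2.64 = −86.20 dBm
SNR = P_sig − N = −73.0 − (−86.20) = 13.20 dB → 13.2 dB

13.2 dB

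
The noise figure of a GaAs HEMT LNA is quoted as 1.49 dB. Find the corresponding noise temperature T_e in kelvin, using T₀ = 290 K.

F = 10^(1.49/10) = 1.40929
T_e = (F − 1)·T₀ = (1.40929 − 1) × 290 = 119 K

119 K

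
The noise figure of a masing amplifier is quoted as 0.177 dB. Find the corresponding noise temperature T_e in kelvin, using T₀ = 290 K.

12.1 K

F = 10^(0.177/10) = 1.0416
T_e = (F − 1)·T₀ = (1.0416 − 1) × 290 = 12.1 K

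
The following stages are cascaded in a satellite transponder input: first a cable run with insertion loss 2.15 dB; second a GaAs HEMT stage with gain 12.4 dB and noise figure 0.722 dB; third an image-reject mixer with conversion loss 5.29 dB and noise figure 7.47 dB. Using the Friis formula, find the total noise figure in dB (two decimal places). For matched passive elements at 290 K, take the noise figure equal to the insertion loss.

3.75 dB

Convert to linear (a loss of L dB is a gain of −L dB): F_i = 10^(NF_i/10), G_i = 10^(G_i,dB/10)
  Stage 1: F_1 = 10^(2.15/10) = 1.641, G_1 = 10^(−2.15/10) = 0.6095
  Stage 2: F_2 = 10^(0.722/10) = 1.181, G_2 = 10^(12.4/10) = 17.38
  Stage 3: F_3 = 10^(7.47/10) = 5.585, G_3 = 10^(−5.29/10) = 0.2958
Friis cascade:
  F = 1.641 + (1.181 − 1)/0.6095 + (5.585 − 1)/10.59 = 2.370
NF = 10 log₁₀(2.370) = 3.75 dB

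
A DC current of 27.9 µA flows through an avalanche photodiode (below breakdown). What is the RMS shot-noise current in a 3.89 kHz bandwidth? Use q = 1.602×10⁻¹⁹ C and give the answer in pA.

186 pA

I_n = √(2qI·B)
2qI·B = 2 × 1.602×10⁻¹⁹ × 2.79×10⁻⁵ × 3.89×10³ = 3.48×10⁻²⁰ A²
I_n = √(3.48×10⁻²⁰) = 1.86×10⁻¹⁰ A = 186 pA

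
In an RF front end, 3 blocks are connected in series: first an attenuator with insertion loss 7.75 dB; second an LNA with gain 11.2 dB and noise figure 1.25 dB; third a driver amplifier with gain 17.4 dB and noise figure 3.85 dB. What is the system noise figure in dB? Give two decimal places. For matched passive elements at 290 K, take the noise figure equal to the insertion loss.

9.34 dB

Convert to linear (a loss of L dB is a gain of −L dB): F_i = 10^(NF_i/10), G_i = 10^(G_i,dB/10)
  Stage 1: F_1 = 10^(7.75/10) = 5.957, G_1 = 10^(−7.75/10) = 0.1679
  Stage 2: F_2 = 10^(1.25/10) = 1.334, G_2 = 10^(11.2/10) = 13.18
  Stage 3: F_3 = 10^(3.85/10) = 2.427, G_3 = 10^(17.4/10) = 54.95
Friis cascade:
  F = 5.957 + (1.334 − 1)/0.1679 + (2.427 − 1)/2.213 = 8.588
NF = 10 log₁₀(8.588) = 9.34 dB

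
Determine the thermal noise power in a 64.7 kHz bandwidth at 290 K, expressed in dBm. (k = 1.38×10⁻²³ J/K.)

−125.9 dBm

P_n = kTB = 1.38×10⁻²³ × 290 × 6.47×10⁴ = 2.59×10⁻¹⁶ W
In dBm: 10 log₁₀(2.59×10⁻¹⁶ / 10⁻³) = −125.9 dBm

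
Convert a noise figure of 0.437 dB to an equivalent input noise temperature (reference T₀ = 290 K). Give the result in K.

F = 10^(0.437/10) = 1.10586
T_e = (F − 1)·T₀ = (1.10586 − 1) × 290 = 30.7 K

30.7 K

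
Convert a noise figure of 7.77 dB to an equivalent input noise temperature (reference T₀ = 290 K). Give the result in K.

F = 10^(7.77/10) = 5.98412
T_e = (F − 1)·T₀ = (5.98412 − 1) × 290 = 1445 K

1445 K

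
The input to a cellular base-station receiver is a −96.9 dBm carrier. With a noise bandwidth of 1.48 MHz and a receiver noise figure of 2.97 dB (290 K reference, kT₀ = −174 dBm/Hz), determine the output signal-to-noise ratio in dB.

12.4 dB

Noise floor: N = −174 + 10 log₁₀(B) + NF
10 log₁₀(1.48×10⁶) = 61.7 dB
N = −174 + 61.7 + 2.97 = −109.33 dBm
SNR = P_sig − N = −96.9 − (−109.33) = 12.43 dB → 12.4 dB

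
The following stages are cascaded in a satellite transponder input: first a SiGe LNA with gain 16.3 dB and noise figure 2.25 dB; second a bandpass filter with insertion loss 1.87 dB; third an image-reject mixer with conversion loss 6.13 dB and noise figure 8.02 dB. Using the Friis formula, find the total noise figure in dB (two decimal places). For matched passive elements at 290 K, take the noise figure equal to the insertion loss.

2.75 dB

Convert to linear (a loss of L dB is a gain of −L dB): F_i = 10^(NF_i/10), G_i = 10^(G_i,dB/10)
  Stage 1: F_1 = 10^(2.25/10) = 1.679, G_1 = 10^(16.3/10) = 42.66
  Stage 2: F_2 = 10^(1.87/10) = 1.538, G_2 = 10^(−1.87/10) = 0.6501
  Stage 3: F_3 = 10^(8.02/10) = 6.339, G_3 = 10^(−6.13/10) = 0.2438
Friis cascade:
  F = 1.679 + (1.538 − 1)/42.66 + (6.339 − 1)/27.73 = 1.884
NF = 10 log₁₀(1.884) = 2.75 dB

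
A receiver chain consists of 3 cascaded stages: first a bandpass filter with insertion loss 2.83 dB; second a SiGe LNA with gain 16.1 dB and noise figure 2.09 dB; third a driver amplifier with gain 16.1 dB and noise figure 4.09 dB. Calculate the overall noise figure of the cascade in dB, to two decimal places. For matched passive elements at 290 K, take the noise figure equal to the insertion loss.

5.02 dB

Convert to linear (a loss of L dB is a gain of −L dB): F_i = 10^(NF_i/10), G_i = 10^(G_i,dB/10)
  Stage 1: F_1 = 10^(2.83/10) = 1.919, G_1 = 10^(−2.83/10) = 0.5212
  Stage 2: F_2 = 10^(2.09/10) = 1.618, G_2 = 10^(16.1/10) = 40.74
  Stage 3: F_3 = 10^(4.09/10) = 2.564, G_3 = 10^(16.1/10) = 40.74
Friis cascade:
  F = 1.919 + (1.618 − 1)/0.5212 + (2.564 − 1)/21.23 = 3.178
NF = 10 log₁₀(3.178) = 5.02 dB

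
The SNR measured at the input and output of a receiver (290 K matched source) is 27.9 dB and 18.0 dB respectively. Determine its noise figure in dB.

NF (dB) = SNR_in(dB) − SNR_out(dB) when the source is at T₀
NF = 27.9 − 18.0 = 9.9 dB

9.9 dB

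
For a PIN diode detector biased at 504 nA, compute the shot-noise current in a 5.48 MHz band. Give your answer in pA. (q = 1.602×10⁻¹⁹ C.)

941 pA

I_n = √(2qI·B)
2qI·B = 2 × 1.602×10⁻¹⁹ × 5.04×10⁻⁷ × 5.48×10⁶ = 8.85×10⁻¹⁹ A²
I_n = √(8.85×10⁻¹⁹) = 9.41×10⁻¹⁰ A = 941 pA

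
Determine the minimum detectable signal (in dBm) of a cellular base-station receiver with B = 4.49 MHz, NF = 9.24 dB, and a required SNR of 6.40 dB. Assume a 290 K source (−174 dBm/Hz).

−91.8 dBm

Sensitivity = −174 + 10 log₁₀(B) + NF + SNR_min
= −174 + 66.52 + 9.24 + 6.40
= −91.84 dBm → −91.8 dBm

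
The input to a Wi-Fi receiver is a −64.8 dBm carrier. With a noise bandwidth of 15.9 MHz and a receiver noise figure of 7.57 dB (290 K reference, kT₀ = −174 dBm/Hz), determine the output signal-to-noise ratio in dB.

29.6 dB

Noise floor: N = −174 + 10 log₁₀(B) + NF
10 log₁₀(1.59×10⁷) = 72.01 dB
N = −174 + 72.01 + 7.57 = −94.42 dBm
SNR = P_sig − N = −64.8 − (−94.42) = 29.62 dB → 29.6 dB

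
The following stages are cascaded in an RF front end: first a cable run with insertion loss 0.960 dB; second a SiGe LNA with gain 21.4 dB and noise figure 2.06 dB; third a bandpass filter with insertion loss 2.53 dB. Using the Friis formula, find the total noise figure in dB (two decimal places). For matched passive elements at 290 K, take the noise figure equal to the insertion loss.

3.04 dB

Convert to linear (a loss of L dB is a gain of −L dB): F_i = 10^(NF_i/10), G_i = 10^(G_i,dB/10)
  Stage 1: F_1 = 10^(0.960/10) = 1.247, G_1 = 10^(−0.960/10) = 0.8017
  Stage 2: F_2 = 10^(2.06/10) = 1.607, G_2 = 10^(21.4/10) = 138.0
  Stage 3: F_3 = 10^(2.53/10) = 1.791, G_3 = 10^(−2.53/10) = 0.5585
Friis cascade:
  F = 1.247 + (1.607 − 1)/0.8017 + (1.791 − 1)/110.7 = 2.012
NF = 10 log₁₀(2.012) = 3.04 dB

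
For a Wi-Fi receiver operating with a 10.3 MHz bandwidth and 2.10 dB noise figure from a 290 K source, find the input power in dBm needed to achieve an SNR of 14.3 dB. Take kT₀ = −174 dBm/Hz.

−87.5 dBm

Sensitivity = −174 + 10 log₁₀(B) + NF + SNR_min
= −174 + 70.13 + 2.10 + 14.3
= −87.47 dBm → −87.5 dBm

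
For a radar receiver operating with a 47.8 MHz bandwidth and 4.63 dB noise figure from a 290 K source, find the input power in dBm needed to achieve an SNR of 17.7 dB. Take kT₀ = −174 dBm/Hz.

Sensitivity = −174 + 10 log₁₀(B) + NF + SNR_min
= −174 + 76.79 + 4.63 + 17.7
= −74.88 dBm → −74.9 dBm

−74.9 dBm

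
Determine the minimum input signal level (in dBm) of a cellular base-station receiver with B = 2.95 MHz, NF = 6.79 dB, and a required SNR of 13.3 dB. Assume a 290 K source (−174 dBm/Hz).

Sensitivity = −174 + 10 log₁₀(B) + NF + SNR_min
= −174 + 64.7 + 6.79 + 13.3
= −89.21 dBm → −89.2 dBm

−89.2 dBm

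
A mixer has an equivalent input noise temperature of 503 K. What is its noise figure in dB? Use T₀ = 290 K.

4.37 dB

F = 1 + T_e/T₀ = 1 + 503/290 = 2.73448
NF = 10 log₁₀(2.73448) = 4.37 dB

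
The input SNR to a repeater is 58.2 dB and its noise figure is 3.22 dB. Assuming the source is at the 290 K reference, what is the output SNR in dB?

54.98 dB

By definition F = SNR_in/SNR_out, so in dB: SNR_out = SNR_in − NF
SNR_out = 58.2 − 3.22 = 54.98 dB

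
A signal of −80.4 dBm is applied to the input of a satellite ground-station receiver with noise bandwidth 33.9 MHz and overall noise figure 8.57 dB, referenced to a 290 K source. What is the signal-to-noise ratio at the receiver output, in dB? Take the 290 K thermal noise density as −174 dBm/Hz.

Noise floor: N = −174 + 10 log₁₀(B) + NF
10 log₁₀(3.39×10⁷) = 75.3 dB
N = −174 + 75.3 + 8.57 = −90.13 dBm
SNR = P_sig − N = −80.4 − (−90.13) = 9.73 dB → 9.7 dB

9.7 dB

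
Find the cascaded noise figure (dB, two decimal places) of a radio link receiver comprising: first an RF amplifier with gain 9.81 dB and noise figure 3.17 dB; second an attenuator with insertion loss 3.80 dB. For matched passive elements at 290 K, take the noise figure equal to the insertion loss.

3.47 dB

Convert to linear (a loss of L dB is a gain of −L dB): F_i = 10^(NF_i/10), G_i = 10^(G_i,dB/10)
  Stage 1: F_1 = 10^(3.17/10) = 2.075, G_1 = 10^(9.81/10) = 9.572
  Stage 2: F_2 = 10^(3.80/10) = 2.399, G_2 = 10^(−3.80/10) = 0.4169
Friis cascade:
  F = 2.075 + (2.399 − 1)/9.572 = 2.221
NF = 10 log₁₀(2.221) = 3.47 dB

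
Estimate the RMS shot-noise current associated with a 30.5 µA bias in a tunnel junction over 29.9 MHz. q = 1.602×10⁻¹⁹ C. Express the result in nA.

I_n = √(2qI·B)
2qI·B = 2 × 1.602×10⁻¹⁹ × 3.05×10⁻⁵ × 2.99×10⁷ = 2.92×10⁻¹⁶ A²
I_n = √(2.92×10⁻¹⁶) = 1.71×10⁻⁸ A = 17.1 nA

17.1 nA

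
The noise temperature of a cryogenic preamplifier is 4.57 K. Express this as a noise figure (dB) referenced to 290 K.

F = 1 + T_e/T₀ = 1 + 4.57/290 = 1.01576
NF = 10 log₁₀(1.01576) = 0.068 dB

0.068 dB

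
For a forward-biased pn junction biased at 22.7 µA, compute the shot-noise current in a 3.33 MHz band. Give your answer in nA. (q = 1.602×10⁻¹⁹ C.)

I_n = √(2qI·B)
2qI·B = 2 × 1.602×10⁻¹⁹ × 2.27×10⁻⁵ × 3.33×10⁶ = 2.42×10⁻¹⁷ A²
I_n = √(2.42×10⁻¹⁷) = 4.92×10⁻⁹ A = 4.92 nA

4.92 nA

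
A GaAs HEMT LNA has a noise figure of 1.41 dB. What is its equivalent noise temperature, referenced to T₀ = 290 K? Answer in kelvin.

111 K

F = 10^(1.41/10) = 1.38357
T_e = (F − 1)·T₀ = (1.38357 − 1) × 290 = 111 K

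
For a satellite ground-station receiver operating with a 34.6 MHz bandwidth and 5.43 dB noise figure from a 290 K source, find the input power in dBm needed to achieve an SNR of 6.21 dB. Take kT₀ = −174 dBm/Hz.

Sensitivity = −174 + 10 log₁₀(B) + NF + SNR_min
= −174 + 75.39 + 5.43 + 6.21
= −86.97 dBm → −87.0 dBm

−87.0 dBm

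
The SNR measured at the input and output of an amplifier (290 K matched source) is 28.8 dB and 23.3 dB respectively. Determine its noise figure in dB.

NF (dB) = SNR_in(dB) − SNR_out(dB) when the source is at T₀
NF = 28.8 − 23.3 = 5.5 dB

5.5 dB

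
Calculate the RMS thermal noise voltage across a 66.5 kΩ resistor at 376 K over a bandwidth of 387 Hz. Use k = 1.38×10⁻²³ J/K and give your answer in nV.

V_n = √(4kTRB)
4kTRB = 4 × 1.38×10⁻²³ × 376 × 6.65×10⁴ × 3.87×10² = 5.34×10⁻¹³ V²
V_n = √(5.34×10⁻¹³) = 7.31×10⁻⁷ V = 731 nV

731 nV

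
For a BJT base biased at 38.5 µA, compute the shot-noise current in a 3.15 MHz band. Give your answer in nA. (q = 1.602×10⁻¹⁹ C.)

6.23 nA

I_n = √(2qI·B)
2qI·B = 2 × 1.602×10⁻¹⁹ × 3.85×10⁻⁵ × 3.15×10⁶ = 3.89×10⁻¹⁷ A²
I_n = √(3.89×10⁻¹⁷) = 6.23×10⁻⁹ A = 6.23 nA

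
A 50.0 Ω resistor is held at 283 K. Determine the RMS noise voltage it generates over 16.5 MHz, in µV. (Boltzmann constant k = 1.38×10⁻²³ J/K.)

3.59 µV

V_n = √(4kTRB)
4kTRB = 4 × 1.38×10⁻²³ × 283 × 5.00×10¹ × 1.65×10⁷ = 1.29×10⁻¹¹ V²
V_n = √(1.29×10⁻¹¹) = 3.59×10⁻⁶ V = 3.59 µV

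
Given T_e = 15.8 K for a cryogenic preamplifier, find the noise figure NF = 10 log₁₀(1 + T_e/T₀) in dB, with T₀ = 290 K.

0.230 dB

F = 1 + T_e/T₀ = 1 + 15.8/290 = 1.05448
NF = 10 log₁₀(1.05448) = 0.230 dB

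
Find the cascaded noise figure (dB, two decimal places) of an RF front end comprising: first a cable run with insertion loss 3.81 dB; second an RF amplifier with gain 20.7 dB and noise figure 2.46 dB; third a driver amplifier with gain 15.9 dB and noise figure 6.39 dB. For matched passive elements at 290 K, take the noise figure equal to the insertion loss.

Convert to linear (a loss of L dB is a gain of −L dB): F_i = 10^(NF_i/10), G_i = 10^(G_i,dB/10)
  Stage 1: F_1 = 10^(3.81/10) = 2.404, G_1 = 10^(−3.81/10) = 0.4159
  Stage 2: F_2 = 10^(2.46/10) = 1.762, G_2 = 10^(20.7/10) = 117.5
  Stage 3: F_3 = 10^(6.39/10) = 4.355, G_3 = 10^(15.9/10) = 38.90
Friis cascade:
  F = 2.404 + (1.762 − 1)/0.4159 + (4.355 − 1)/48.87 = 4.305
NF = 10 log₁₀(4.305) = 6.34 dB

6.34 dB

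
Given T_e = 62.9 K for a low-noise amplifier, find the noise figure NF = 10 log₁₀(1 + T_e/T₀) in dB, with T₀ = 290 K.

0.853 dB

F = 1 + T_e/T₀ = 1 + 62.9/290 = 1.2169
NF = 10 log₁₀(1.2169) = 0.853 dB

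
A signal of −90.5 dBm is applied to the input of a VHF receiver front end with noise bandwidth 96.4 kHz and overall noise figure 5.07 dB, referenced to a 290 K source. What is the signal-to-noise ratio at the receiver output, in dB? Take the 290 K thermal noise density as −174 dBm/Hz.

28.6 dB

Noise floor: N = −174 + 10 log₁₀(B) + NF
10 log₁₀(9.64×10⁴) = 49.84 dB
N = −174 + 49.84 + 5.07 = −119.09 dBm
SNR = P_sig − N = −90.5 − (−119.09) = 28.59 dB → 28.6 dB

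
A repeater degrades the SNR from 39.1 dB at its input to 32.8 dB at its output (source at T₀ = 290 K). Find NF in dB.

NF (dB) = SNR_in(dB) − SNR_out(dB) when the source is at T₀
NF = 39.1 − 32.8 = 6.3 dB

6.3 dB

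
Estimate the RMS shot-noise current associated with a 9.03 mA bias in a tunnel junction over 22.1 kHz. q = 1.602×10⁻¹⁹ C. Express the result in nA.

I_n = √(2qI·B)
2qI·B = 2 × 1.602×10⁻¹⁹ × 9.03×10⁻³ × 2.21×10⁴ = 6.39×10⁻¹⁷ A²
I_n = √(6.39×10⁻¹⁷) = 8.00×10⁻⁹ A = 8.00 nA

8.00 nA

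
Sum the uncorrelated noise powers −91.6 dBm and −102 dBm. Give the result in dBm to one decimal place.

−91.2 dBm

Convert to linear, add, convert back:
P₁ = 6.92×10⁻¹³ W, P₂ = 6.31×10⁻¹⁴ W
P_tot = 7.55×10⁻¹³ W → 10 log₁₀(P_tot / 10⁻³) = −91.2 dBm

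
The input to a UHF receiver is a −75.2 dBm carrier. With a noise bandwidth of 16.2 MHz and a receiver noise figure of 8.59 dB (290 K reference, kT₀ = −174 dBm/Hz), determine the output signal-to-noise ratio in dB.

Noise floor: N = −174 + 10 log₁₀(B) + NF
10 log₁₀(1.62×10⁷) = 72.1 dB
N = −174 + 72.1 + 8.59 = −93.31 dBm
SNR = P_sig − N = −75.2 − (−93.31) = 18.11 dB → 18.1 dB

18.1 dB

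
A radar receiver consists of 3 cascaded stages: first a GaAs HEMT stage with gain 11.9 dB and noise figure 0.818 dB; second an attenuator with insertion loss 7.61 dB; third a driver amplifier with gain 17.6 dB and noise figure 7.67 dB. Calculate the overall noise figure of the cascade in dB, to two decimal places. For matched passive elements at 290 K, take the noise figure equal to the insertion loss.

5.21 dB

Convert to linear (a loss of L dB is a gain of −L dB): F_i = 10^(NF_i/10), G_i = 10^(G_i,dB/10)
  Stage 1: F_1 = 10^(0.818/10) = 1.207, G_1 = 10^(11.9/10) = 15.49
  Stage 2: F_2 = 10^(7.61/10) = 5.768, G_2 = 10^(−7.61/10) = 0.1734
  Stage 3: F_3 = 10^(7.67/10) = 5.848, G_3 = 10^(17.6/10) = 57.54
Friis cascade:
  F = 1.207 + (5.768 − 1)/15.49 + (5.848 − 1)/2.685 = 3.320
NF = 10 log₁₀(3.320) = 5.21 dB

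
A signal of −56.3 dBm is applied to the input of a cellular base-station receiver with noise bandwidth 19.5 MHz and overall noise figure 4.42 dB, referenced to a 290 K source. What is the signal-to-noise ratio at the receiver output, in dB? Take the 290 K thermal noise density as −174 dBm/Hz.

40.4 dB

Noise floor: N = −174 + 10 log₁₀(B) + NF
10 log₁₀(1.95×10⁷) = 72.9 dB
N = −174 + 72.9 + 4.42 = −96.68 dBm
SNR = P_sig − N = −56.3 − (−96.68) = 40.38 dB → 40.4 dB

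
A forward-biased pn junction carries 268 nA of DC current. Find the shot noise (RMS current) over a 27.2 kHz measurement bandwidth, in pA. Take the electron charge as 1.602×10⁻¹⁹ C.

I_n = √(2qI·B)
2qI·B = 2 × 1.602×10⁻¹⁹ × 2.68×10⁻⁷ × 2.72×10⁴ = 2.34×10⁻²¹ A²
I_n = √(2.34×10⁻²¹) = 4.83×10⁻¹¹ A = 48.3 pA

48.3 pA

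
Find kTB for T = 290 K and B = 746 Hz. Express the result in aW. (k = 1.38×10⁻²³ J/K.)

P_n = kTB = 1.38×10⁻²³ × 290 × 7.46×10² = 2.99×10⁻¹⁸ W = 2.99 aW

2.99 aW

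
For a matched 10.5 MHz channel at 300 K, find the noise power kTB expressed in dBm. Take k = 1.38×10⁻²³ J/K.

−103.6 dBm

P_n = kTB = 1.38×10⁻²³ × 300 × 1.05×10⁷ = 4.35×10⁻¹⁴ W
In dBm: 10 log₁₀(4.35×10⁻¹⁴ / 10⁻³) = −103.6 dBm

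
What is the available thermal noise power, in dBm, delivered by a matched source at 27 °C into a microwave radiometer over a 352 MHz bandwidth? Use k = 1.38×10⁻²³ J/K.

T = 27 °C + 273.15 = 300.15 K
P_n = kTB = 1.38×10⁻²³ × 300.15 × 3.52×10⁸ = 1.46×10⁻¹² W
In dBm: 10 log₁₀(1.46×10⁻¹² / 10⁻³) = −88.4 dBm

−88.4 dBm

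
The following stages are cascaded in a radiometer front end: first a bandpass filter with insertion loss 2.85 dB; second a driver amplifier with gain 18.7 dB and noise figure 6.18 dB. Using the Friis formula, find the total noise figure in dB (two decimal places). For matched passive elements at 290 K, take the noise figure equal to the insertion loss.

9.03 dB

Convert to linear (a loss of L dB is a gain of −L dB): F_i = 10^(NF_i/10), G_i = 10^(G_i,dB/10)
  Stage 1: F_1 = 10^(2.85/10) = 1.928, G_1 = 10^(−2.85/10) = 0.5188
  Stage 2: F_2 = 10^(6.18/10) = 4.150, G_2 = 10^(18.7/10) = 74.13
Friis cascade:
  F = 1.928 + (4.150 − 1)/0.5188 = 7.998
NF = 10 log₁₀(7.998) = 9.03 dB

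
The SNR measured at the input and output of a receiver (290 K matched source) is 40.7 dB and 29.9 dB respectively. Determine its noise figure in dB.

NF (dB) = SNR_in(dB) − SNR_out(dB) when the source is at T₀
NF = 40.7 − 29.9 = 10.8 dB

10.8 dB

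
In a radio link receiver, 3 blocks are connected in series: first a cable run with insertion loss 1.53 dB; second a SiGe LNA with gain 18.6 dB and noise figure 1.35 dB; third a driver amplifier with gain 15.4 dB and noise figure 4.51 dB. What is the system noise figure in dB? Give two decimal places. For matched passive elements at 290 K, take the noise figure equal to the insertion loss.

Convert to linear (a loss of L dB is a gain of −L dB): F_i = 10^(NF_i/10), G_i = 10^(G_i,dB/10)
  Stage 1: F_1 = 10^(1.53/10) = 1.422, G_1 = 10^(−1.53/10) = 0.7031
  Stage 2: F_2 = 10^(1.35/10) = 1.365, G_2 = 10^(18.6/10) = 72.44
  Stage 3: F_3 = 10^(4.51/10) = 2.825, G_3 = 10^(15.4/10) = 34.67
Friis cascade:
  F = 1.422 + (1.365 − 1)/0.7031 + (2.825 − 1)/50.93 = 1.977
NF = 10 log₁₀(1.977) = 2.96 dB

2.96 dB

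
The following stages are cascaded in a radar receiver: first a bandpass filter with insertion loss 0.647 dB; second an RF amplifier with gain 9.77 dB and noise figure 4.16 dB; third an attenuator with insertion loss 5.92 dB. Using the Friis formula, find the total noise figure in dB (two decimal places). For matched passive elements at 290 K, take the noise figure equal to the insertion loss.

5.29 dB

Convert to linear (a loss of L dB is a gain of −L dB): F_i = 10^(NF_i/10), G_i = 10^(G_i,dB/10)
  Stage 1: F_1 = 10^(0.647/10) = 1.161, G_1 = 10^(−0.647/10) = 0.8616
  Stage 2: F_2 = 10^(4.16/10) = 2.606, G_2 = 10^(9.77/10) = 9.484
  Stage 3: F_3 = 10^(5.92/10) = 3.908, G_3 = 10^(−5.92/10) = 0.2559
Friis cascade:
  F = 1.161 + (2.606 − 1)/0.8616 + (3.908 − 1)/8.171 = 3.381
NF = 10 log₁₀(3.381) = 5.29 dB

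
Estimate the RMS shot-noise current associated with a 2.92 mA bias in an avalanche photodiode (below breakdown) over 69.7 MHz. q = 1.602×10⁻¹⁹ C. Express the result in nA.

255 nA

I_n = √(2qI·B)
2qI·B = 2 × 1.602×10⁻¹⁹ × 2.92×10⁻³ × 6.97×10⁷ = 6.52×10⁻¹⁴ A²
I_n = √(6.52×10⁻¹⁴) = 2.55×10⁻⁷ A = 255 nA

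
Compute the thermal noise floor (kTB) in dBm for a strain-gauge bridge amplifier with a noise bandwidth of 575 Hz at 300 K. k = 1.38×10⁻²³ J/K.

−146.2 dBm

P_n = kTB = 1.38×10⁻²³ × 300 × 5.75×10² = 2.38×10⁻¹⁸ W
In dBm: 10 log₁₀(2.38×10⁻¹⁸ / 10⁻³) = −146.2 dBm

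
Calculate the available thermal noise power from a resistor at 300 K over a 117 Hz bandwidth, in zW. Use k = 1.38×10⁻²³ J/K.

P_n = kTB = 1.38×10⁻²³ × 300 × 1.17×10² = 4.84×10⁻¹⁹ W = 484 zW

484 zW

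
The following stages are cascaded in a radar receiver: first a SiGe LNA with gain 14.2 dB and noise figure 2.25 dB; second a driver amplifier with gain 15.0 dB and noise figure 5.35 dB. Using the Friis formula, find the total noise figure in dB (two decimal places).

2.48 dB

Convert to linear (a loss of L dB is a gain of −L dB): F_i = 10^(NF_i/10), G_i = 10^(G_i,dB/10)
  Stage 1: F_1 = 10^(2.25/10) = 1.679, G_1 = 10^(14.2/10) = 26.30
  Stage 2: F_2 = 10^(5.35/10) = 3.428, G_2 = 10^(15.0/10) = 31.62
Friis cascade:
  F = 1.679 + (3.428 − 1)/26.30 = 1.771
NF = 10 log₁₀(1.771) = 2.48 dB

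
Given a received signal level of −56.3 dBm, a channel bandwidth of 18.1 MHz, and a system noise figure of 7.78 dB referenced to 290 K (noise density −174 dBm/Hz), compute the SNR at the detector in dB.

37.3 dB

Noise floor: N = −174 + 10 log₁₀(B) + NF
10 log₁₀(1.81×10⁷) = 72.58 dB
N = −174 + 72.58 + 7.78 = −93.64 dBm
SNR = P_sig − N = −56.3 − (−93.64) = 37.34 dB → 37.3 dB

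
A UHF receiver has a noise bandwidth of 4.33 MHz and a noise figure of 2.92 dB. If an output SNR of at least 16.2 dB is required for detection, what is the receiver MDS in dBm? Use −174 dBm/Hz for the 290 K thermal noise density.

Sensitivity = −174 + 10 log₁₀(B) + NF + SNR_min
= −174 + 66.36 + 2.92 + 16.2
= −88.52 dBm → −88.5 dBm

−88.5 dBm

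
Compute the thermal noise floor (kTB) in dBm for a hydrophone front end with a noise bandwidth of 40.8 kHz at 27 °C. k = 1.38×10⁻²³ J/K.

T = 27 °C + 273.15 = 300.15 K
P_n = kTB = 1.38×10⁻²³ × 300.15 × 4.08×10⁴ = 1.69×10⁻¹⁶ W
In dBm: 10 log₁₀(1.69×10⁻¹⁶ / 10⁻³) = −127.7 dBm

−127.7 dBm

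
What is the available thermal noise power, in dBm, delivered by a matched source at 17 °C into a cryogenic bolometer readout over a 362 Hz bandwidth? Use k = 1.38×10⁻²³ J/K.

T = 17 °C + 273.15 = 290.15 K
P_n = kTB = 1.38×10⁻²³ × 290.15 × 3.62×10² = 1.45×10⁻¹⁸ W
In dBm: 10 log₁₀(1.45×10⁻¹⁸ / 10⁻³) = −148.4 dBm

−148.4 dBm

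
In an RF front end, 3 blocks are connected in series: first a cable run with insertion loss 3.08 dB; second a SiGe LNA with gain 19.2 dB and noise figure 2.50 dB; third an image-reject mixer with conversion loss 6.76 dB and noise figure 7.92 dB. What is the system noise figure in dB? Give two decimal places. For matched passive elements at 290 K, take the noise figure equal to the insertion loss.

5.73 dB

Convert to linear (a loss of L dB is a gain of −L dB): F_i = 10^(NF_i/10), G_i = 10^(G_i,dB/10)
  Stage 1: F_1 = 10^(3.08/10) = 2.032, G_1 = 10^(−3.08/10) = 0.4920
  Stage 2: F_2 = 10^(2.50/10) = 1.778, G_2 = 10^(19.2/10) = 83.18
  Stage 3: F_3 = 10^(7.92/10) = 6.194, G_3 = 10^(−6.76/10) = 0.2109
Friis cascade:
  F = 2.032 + (1.778 − 1)/0.4920 + (6.194 − 1)/40.93 = 3.741
NF = 10 log₁₀(3.741) = 5.73 dB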